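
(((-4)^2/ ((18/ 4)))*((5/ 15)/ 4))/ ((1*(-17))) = -8/ 459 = -0.02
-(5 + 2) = -7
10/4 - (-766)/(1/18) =27581/2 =13790.50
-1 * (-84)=84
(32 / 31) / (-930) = -16 / 14415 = -0.00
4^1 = 4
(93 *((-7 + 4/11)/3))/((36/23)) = -52049/396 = -131.44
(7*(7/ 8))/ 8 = 49/ 64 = 0.77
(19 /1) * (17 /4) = 323 /4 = 80.75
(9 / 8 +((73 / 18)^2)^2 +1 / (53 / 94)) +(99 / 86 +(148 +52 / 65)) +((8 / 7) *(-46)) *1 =3104857237687 / 8373410640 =370.80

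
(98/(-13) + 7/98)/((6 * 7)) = -453/2548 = -0.18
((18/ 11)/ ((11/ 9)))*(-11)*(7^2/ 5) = -7938/ 55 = -144.33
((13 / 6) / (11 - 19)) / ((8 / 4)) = -13 / 96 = -0.14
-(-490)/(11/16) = 7840/11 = 712.73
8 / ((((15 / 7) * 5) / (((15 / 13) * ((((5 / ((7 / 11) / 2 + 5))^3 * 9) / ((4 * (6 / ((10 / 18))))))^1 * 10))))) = 93170000 / 62462907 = 1.49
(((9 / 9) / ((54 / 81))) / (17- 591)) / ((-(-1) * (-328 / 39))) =117 / 376544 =0.00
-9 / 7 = -1.29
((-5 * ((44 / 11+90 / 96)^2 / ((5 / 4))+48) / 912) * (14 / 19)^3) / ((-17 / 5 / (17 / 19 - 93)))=-32415000625 / 8081987136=-4.01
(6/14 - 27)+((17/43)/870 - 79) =-27645871/261870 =-105.57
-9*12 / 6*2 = -36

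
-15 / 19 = -0.79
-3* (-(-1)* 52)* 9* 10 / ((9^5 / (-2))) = 1040 / 2187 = 0.48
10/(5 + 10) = 2/3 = 0.67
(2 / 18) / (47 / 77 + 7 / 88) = 0.16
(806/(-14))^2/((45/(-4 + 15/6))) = -162409/1470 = -110.48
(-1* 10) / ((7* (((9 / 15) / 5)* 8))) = -125 / 84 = -1.49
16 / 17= 0.94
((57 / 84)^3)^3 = 322687697779 / 10578455953408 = 0.03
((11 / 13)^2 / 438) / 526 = 121 / 38935572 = 0.00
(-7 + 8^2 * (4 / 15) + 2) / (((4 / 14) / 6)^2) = 26607 / 5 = 5321.40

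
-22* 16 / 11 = -32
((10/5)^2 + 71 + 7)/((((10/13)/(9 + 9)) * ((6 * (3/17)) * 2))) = 9061/10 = 906.10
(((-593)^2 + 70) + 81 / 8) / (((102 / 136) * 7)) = 2813833 / 42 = 66996.02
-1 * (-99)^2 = -9801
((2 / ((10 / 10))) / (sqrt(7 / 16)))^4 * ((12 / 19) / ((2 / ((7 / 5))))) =24576 / 665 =36.96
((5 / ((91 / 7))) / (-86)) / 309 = -5 / 345462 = -0.00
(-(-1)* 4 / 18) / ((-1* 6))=-1 / 27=-0.04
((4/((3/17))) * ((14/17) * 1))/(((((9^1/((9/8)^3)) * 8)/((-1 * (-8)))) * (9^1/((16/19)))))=21/76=0.28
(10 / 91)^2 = 100 / 8281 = 0.01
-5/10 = -1/2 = -0.50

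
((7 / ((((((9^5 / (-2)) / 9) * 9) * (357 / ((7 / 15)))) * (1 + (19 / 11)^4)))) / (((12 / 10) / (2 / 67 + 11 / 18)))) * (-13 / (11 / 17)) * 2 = 93626533 / 139363099187778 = 0.00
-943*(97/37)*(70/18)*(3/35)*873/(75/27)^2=-2156062941/23125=-93235.15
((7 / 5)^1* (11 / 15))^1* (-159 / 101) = -4081 / 2525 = -1.62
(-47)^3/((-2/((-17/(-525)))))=1764991/1050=1680.94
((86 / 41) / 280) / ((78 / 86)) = 1849 / 223860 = 0.01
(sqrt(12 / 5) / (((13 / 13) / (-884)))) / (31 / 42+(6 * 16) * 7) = -74256 * sqrt(15) / 141275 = -2.04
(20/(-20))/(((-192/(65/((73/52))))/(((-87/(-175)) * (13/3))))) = 63713/122640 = 0.52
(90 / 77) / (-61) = -90 / 4697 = -0.02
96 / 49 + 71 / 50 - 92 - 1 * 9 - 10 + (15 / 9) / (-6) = -1189582 / 11025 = -107.90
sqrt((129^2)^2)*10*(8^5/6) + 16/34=15449948168/17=908820480.47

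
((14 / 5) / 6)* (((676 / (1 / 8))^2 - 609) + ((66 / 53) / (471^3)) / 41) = 15494000136177660139 / 1135252461015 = 13648065.67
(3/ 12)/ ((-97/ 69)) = -69/ 388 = -0.18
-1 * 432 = -432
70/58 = 35/29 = 1.21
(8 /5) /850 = 4 /2125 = 0.00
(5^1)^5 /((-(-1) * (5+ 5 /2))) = 1250 /3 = 416.67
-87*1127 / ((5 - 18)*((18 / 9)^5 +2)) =98049 / 442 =221.83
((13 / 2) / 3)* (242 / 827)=1573 / 2481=0.63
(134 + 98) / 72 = 29 / 9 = 3.22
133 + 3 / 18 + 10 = 859 / 6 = 143.17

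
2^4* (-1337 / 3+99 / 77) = -149312 / 21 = -7110.10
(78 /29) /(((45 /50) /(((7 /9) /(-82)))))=-910 /32103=-0.03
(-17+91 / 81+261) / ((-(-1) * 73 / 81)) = 19855 / 73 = 271.99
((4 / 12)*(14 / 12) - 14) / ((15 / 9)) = -49 / 6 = -8.17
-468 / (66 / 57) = -4446 / 11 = -404.18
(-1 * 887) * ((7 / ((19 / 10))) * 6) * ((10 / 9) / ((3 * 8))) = -155225 / 171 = -907.75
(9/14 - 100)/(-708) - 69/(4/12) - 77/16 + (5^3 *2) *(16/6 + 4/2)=18931811/19824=954.99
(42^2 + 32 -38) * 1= 1758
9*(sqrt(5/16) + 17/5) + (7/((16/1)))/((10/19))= 9*sqrt(5)/4 + 5029/160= 36.46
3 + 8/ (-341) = 1015/ 341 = 2.98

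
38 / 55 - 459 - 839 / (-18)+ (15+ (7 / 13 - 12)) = -5253013 / 12870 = -408.16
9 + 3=12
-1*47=-47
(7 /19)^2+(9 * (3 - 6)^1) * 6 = -161.86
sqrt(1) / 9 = 1 / 9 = 0.11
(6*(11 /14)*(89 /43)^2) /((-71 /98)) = -3659502 /131279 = -27.88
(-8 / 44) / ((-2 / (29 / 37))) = 29 / 407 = 0.07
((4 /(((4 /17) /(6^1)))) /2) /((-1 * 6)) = -17 /2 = -8.50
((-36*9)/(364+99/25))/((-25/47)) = 15228/9199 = 1.66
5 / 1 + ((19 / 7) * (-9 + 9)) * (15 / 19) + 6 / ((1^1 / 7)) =47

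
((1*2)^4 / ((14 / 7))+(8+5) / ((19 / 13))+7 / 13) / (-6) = -2.91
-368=-368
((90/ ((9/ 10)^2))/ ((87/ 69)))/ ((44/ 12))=23000/ 957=24.03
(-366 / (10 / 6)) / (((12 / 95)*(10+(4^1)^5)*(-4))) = 0.42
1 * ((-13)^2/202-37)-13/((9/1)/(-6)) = -16663/606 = -27.50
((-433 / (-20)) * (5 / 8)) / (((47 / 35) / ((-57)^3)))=-2806599915 / 1504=-1866090.37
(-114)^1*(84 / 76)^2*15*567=-22504230 / 19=-1184433.16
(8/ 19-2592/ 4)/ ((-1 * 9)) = 12304/ 171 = 71.95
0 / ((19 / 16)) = 0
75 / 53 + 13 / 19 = 2114 / 1007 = 2.10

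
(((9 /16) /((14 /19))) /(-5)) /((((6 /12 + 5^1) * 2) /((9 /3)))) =-513 /12320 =-0.04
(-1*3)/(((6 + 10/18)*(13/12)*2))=-162/767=-0.21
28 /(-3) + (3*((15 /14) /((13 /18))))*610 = 738602 /273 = 2705.50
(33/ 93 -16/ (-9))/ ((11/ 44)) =2380/ 279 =8.53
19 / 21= 0.90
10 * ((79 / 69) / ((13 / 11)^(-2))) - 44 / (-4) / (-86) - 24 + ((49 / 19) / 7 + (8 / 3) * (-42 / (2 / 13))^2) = 2711212536017 / 13642266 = 198736.23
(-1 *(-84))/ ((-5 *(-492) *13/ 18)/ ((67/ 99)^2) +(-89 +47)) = 31423/ 1435381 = 0.02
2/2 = 1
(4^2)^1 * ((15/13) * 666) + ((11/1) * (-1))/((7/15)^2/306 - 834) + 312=9411057641046/746471063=12607.40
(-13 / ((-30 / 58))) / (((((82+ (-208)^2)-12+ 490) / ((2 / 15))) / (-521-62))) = -19981 / 448200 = -0.04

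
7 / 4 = 1.75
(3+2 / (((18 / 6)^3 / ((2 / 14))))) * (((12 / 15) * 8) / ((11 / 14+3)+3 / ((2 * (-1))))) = 1138 / 135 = 8.43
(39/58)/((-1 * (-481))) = 0.00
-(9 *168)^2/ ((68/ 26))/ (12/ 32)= -39626496/ 17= -2330970.35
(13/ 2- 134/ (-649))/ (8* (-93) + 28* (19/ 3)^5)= 0.00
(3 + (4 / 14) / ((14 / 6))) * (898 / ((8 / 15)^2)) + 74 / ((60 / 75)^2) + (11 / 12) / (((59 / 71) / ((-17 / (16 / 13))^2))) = 90443436229 / 8881152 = 10183.75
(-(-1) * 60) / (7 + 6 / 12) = 8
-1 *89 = -89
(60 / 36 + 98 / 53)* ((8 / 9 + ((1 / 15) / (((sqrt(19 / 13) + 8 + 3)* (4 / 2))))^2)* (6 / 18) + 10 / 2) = 2413015699783 / 129590429850 - 79937* sqrt(247) / 518361719400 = 18.62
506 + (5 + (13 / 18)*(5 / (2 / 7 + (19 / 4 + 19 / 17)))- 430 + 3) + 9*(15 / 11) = 28086469 / 289971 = 96.86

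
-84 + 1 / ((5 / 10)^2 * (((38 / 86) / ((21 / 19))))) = -26712 / 361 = -73.99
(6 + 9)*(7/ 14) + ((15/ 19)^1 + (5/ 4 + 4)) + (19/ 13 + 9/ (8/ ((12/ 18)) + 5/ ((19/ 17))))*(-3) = 2324241/ 309244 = 7.52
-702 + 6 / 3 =-700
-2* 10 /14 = -10 /7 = -1.43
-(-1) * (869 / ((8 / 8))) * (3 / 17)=2607 / 17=153.35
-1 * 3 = -3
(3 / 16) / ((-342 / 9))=-3 / 608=-0.00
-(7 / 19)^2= -0.14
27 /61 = 0.44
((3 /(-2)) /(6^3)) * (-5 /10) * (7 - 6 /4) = 0.02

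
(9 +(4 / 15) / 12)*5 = 406 / 9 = 45.11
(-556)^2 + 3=309139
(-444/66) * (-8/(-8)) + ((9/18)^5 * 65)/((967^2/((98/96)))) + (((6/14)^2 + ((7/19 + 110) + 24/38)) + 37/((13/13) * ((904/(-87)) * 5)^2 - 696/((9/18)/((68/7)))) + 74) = 38682417887507970019/216765317944737408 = 178.45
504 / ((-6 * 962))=-42 / 481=-0.09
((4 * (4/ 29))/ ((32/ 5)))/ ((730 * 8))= 1/ 67744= 0.00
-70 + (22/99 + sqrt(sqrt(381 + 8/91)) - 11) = -727/9 + 34679^(1/4) * 91^(3/4)/91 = -76.36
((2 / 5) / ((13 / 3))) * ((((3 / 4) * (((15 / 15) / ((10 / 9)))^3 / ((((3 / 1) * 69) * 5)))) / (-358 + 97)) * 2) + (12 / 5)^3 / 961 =2996619759 / 208320775000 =0.01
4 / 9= 0.44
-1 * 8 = -8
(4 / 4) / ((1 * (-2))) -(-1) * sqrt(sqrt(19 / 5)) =-1 / 2 + 19^(1 / 4) * 5^(3 / 4) / 5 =0.90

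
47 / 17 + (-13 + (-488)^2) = 4048274 / 17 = 238133.76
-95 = -95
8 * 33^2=8712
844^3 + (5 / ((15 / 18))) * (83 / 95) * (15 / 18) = 11423020179 / 19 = 601211588.37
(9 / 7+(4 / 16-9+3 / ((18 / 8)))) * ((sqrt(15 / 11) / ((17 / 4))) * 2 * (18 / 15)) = -412 * sqrt(165) / 1309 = -4.04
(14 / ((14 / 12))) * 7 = 84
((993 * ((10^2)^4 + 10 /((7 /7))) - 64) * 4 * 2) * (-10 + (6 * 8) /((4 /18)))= 163646416259168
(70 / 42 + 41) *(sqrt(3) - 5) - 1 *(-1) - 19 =-694 / 3 + 128 *sqrt(3) / 3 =-157.43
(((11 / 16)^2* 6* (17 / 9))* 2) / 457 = 0.02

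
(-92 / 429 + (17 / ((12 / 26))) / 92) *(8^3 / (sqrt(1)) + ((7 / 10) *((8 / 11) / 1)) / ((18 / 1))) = 371943745 / 3907332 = 95.19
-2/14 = -1/7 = -0.14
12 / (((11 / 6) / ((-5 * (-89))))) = 32040 / 11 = 2912.73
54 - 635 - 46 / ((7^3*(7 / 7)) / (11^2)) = -204849 / 343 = -597.23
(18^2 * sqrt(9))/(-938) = -486/469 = -1.04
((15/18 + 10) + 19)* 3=179/2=89.50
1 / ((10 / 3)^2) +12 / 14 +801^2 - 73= 449070263 / 700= 641528.95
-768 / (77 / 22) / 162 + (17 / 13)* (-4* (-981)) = 12604484 / 2457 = 5130.03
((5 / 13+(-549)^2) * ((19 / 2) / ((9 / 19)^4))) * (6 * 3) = 9701895671582 / 9477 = 1023730681.82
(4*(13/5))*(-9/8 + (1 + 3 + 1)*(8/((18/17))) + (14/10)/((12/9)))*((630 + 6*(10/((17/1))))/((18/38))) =1203558629/2295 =524426.42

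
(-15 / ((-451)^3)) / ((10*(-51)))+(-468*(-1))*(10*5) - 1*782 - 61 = 22557.00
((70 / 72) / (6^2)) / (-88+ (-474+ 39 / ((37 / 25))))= -0.00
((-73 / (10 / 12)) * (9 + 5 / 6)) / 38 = -4307 / 190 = -22.67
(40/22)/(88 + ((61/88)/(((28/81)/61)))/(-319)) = 1429120/68868007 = 0.02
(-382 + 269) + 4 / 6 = -337 / 3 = -112.33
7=7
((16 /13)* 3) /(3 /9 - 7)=-0.55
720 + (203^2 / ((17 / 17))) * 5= 206765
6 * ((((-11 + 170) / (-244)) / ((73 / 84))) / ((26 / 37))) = -370629 / 57889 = -6.40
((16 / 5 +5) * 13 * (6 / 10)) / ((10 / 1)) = 1599 / 250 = 6.40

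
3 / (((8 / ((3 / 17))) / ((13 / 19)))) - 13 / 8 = -2041 / 1292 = -1.58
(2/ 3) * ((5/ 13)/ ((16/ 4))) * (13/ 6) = 5/ 36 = 0.14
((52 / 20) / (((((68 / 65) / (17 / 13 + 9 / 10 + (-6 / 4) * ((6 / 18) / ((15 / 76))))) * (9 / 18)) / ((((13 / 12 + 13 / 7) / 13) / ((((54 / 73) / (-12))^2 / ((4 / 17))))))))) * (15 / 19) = -8798179 / 491589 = -17.90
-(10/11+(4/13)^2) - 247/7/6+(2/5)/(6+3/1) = -8011123/1171170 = -6.84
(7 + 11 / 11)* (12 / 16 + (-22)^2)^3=7290099019 / 8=911262377.38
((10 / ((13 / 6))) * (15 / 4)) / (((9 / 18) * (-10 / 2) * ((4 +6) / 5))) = -45 / 13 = -3.46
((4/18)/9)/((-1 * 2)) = -1/81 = -0.01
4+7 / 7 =5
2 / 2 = 1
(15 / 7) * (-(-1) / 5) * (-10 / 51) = -10 / 119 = -0.08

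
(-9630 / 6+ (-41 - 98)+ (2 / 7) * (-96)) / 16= -775 / 7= -110.71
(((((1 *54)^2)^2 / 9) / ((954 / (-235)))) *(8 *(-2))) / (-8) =-24669360 / 53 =-465459.62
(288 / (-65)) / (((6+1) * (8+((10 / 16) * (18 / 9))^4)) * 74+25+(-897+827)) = -4096 / 4958395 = -0.00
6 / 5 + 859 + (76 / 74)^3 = 218132913 / 253265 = 861.28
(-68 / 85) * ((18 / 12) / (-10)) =3 / 25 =0.12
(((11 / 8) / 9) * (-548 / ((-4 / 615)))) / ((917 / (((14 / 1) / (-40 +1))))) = -5.04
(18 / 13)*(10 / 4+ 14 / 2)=171 / 13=13.15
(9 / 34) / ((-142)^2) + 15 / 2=5141829 / 685576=7.50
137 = 137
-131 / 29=-4.52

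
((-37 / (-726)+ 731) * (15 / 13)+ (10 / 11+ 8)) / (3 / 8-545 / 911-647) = -9772271492 / 7419782799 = -1.32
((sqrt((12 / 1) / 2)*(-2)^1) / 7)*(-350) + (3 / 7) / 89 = 3 / 623 + 100*sqrt(6) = 244.95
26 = 26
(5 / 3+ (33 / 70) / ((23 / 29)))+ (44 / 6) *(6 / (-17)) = -26863 / 82110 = -0.33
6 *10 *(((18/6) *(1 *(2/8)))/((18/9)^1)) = 45/2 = 22.50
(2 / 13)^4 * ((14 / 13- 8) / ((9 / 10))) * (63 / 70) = -0.00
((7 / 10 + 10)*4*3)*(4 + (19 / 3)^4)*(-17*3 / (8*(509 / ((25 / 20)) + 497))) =-237643255 / 162756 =-1460.12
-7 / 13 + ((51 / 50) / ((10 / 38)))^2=11768993 / 812500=14.48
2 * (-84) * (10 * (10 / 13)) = -16800 / 13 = -1292.31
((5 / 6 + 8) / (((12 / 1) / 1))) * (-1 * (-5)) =265 / 72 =3.68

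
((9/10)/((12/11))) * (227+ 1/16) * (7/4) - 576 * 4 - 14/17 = -86039129/43520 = -1977.00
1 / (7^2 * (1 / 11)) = 11 / 49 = 0.22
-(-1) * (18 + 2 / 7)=128 / 7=18.29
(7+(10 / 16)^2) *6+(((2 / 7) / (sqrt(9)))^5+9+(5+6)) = 64.34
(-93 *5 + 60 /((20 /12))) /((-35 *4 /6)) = 18.39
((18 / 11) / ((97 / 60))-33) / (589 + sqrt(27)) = -0.05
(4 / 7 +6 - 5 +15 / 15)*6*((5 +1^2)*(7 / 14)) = 324 / 7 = 46.29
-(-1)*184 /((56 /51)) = 1173 /7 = 167.57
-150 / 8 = -75 / 4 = -18.75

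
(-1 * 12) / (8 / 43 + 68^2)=-43 / 16570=-0.00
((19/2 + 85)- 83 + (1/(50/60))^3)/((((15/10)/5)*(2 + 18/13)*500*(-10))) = -42991/16500000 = -0.00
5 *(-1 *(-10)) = 50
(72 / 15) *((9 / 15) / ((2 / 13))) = 468 / 25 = 18.72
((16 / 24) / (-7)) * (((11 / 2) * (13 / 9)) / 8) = -143 / 1512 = -0.09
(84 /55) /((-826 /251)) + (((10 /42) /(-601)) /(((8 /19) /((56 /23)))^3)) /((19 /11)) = -36194318381 /71185892745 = -0.51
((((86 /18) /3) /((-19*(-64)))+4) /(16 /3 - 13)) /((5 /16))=-131371 /78660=-1.67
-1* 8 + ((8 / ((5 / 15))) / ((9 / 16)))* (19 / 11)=2168 / 33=65.70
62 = 62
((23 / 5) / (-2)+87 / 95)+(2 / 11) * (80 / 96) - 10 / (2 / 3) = -101779 / 6270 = -16.23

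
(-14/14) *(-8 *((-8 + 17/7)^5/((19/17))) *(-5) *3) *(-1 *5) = -920286829800/319333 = -2881903.31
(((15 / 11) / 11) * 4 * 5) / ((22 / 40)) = 6000 / 1331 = 4.51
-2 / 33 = -0.06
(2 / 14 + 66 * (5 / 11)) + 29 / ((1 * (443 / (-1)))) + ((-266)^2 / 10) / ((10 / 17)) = 934842763 / 77525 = 12058.60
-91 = -91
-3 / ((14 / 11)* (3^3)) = -11 / 126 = -0.09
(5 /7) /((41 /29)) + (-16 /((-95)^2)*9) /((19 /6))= 0.50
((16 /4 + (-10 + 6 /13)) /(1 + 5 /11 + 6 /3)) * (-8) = 3168 /247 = 12.83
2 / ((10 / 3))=3 / 5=0.60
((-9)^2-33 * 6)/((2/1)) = -117/2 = -58.50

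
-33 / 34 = -0.97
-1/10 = -0.10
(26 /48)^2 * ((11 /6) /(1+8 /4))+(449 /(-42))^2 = 58152179 /508032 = 114.47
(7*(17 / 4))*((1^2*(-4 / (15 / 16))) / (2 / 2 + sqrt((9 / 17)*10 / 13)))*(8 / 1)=-3366272 / 1965 + 15232*sqrt(2210) / 655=-619.88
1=1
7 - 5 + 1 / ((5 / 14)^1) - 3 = 9 / 5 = 1.80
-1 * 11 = -11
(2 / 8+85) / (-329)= -341 / 1316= -0.26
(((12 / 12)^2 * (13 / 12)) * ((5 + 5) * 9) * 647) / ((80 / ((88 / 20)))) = 277563 / 80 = 3469.54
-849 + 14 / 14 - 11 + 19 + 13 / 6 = -5027 / 6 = -837.83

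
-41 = -41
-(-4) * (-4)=-16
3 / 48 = 1 / 16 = 0.06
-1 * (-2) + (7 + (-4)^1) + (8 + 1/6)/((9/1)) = 319/54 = 5.91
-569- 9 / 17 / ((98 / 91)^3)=-26562485 / 46648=-569.42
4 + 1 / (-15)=59 / 15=3.93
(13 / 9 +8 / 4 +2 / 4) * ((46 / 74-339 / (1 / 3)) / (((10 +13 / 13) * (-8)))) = 1335013 / 29304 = 45.56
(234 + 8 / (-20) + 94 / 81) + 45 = 279.76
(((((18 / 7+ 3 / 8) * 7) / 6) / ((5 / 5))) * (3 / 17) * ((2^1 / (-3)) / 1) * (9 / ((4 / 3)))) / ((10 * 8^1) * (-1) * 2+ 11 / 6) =4455 / 258128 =0.02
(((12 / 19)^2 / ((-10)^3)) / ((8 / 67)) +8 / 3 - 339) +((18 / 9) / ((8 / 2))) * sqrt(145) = -182126309 / 541500 +sqrt(145) / 2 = -330.32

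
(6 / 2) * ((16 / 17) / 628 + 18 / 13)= 144282 / 34697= 4.16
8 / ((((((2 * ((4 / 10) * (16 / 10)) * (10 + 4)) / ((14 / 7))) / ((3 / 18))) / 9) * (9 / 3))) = 25 / 56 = 0.45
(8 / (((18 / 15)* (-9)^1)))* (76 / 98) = -760 / 1323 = -0.57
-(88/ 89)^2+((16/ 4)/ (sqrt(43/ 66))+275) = 4 * sqrt(2838)/ 43+2170531/ 7921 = 278.98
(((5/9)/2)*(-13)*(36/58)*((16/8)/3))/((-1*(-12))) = -65/522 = -0.12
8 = 8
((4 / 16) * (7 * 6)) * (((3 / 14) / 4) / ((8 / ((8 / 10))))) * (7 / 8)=63 / 1280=0.05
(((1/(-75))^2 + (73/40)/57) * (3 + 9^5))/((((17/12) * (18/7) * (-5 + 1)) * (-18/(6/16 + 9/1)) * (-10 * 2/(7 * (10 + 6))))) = -349345157/918000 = -380.55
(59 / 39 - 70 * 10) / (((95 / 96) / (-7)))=6101984 / 1235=4940.88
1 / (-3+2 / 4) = -2 / 5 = -0.40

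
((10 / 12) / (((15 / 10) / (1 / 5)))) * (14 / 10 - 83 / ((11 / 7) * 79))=0.08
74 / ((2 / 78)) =2886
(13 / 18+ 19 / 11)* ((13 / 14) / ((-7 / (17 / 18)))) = -107185 / 349272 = -0.31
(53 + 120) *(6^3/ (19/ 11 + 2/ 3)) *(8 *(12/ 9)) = 13153536/ 79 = 166500.46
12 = 12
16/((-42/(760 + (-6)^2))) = -6368/21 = -303.24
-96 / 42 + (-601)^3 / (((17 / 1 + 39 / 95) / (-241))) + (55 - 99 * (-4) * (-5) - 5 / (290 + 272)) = 4888078249488243 / 1626709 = 3004887936.00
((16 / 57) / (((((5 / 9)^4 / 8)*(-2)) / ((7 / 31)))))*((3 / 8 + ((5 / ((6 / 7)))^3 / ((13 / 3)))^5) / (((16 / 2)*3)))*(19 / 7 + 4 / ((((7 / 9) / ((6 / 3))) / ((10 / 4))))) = -28831931830914959803314509 / 45347885406720000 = -635794405.24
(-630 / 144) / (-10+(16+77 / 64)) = -280 / 461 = -0.61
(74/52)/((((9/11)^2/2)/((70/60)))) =31339/6318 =4.96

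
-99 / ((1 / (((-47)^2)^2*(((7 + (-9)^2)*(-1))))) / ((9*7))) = 2678242194936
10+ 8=18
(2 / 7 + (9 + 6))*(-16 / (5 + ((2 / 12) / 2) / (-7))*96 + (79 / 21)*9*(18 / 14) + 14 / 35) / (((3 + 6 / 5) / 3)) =-2899826581 / 1006019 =-2882.48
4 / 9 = 0.44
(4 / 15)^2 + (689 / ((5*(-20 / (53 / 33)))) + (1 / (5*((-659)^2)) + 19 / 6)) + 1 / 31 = -1039020271087 / 133280838900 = -7.80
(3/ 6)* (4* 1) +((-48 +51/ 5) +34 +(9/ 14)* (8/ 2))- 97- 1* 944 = -36408/ 35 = -1040.23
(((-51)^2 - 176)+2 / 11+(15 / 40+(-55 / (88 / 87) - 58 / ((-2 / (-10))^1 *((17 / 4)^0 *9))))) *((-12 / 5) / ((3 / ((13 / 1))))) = -24325.18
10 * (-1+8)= 70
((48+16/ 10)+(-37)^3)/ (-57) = 84339/ 95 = 887.78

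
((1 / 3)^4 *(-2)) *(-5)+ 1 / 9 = 19 / 81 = 0.23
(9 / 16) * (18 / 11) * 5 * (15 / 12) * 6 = 6075 / 176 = 34.52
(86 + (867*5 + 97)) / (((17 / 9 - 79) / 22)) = -447282 / 347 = -1289.00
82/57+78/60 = 1561/570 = 2.74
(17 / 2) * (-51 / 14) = -867 / 28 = -30.96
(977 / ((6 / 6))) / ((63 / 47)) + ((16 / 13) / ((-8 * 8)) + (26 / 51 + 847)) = 87790841 / 55692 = 1576.36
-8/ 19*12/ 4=-24/ 19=-1.26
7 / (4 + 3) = 1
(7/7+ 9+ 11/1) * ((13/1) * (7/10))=1911/10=191.10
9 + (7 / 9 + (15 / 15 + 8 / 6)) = 109 / 9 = 12.11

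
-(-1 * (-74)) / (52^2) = -37 / 1352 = -0.03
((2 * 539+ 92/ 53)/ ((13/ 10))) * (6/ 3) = 88040/ 53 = 1661.13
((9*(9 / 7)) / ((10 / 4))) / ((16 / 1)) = 0.29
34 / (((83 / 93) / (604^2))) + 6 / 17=19610319762 / 1411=13898171.34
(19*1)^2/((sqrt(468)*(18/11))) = 3971*sqrt(13)/1404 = 10.20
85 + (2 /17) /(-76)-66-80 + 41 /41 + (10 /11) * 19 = -303631 /7106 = -42.73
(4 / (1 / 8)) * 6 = 192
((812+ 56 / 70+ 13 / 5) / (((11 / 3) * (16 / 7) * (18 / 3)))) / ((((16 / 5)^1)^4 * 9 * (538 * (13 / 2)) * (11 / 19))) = 7531125 / 887382605824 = 0.00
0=0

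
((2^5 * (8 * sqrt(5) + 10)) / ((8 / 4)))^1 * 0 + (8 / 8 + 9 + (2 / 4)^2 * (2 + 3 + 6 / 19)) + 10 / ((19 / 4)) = 1021 / 76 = 13.43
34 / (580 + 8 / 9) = 153 / 2614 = 0.06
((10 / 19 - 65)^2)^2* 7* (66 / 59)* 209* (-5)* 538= -30784442677570312500 / 404681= -76070887137202.67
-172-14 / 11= -1906 / 11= -173.27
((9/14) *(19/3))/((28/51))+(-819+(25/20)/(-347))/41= -70046257/5576984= -12.56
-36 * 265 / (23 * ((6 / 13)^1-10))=31005 / 713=43.49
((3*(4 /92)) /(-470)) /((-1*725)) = 3 /7837250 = 0.00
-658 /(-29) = 658 /29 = 22.69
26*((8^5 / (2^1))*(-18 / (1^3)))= -7667712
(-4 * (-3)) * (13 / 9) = 52 / 3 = 17.33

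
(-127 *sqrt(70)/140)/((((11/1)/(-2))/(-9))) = -1143 *sqrt(70)/770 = -12.42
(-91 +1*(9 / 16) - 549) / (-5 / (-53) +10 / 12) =-1626729 / 2360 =-689.29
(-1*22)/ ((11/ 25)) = -50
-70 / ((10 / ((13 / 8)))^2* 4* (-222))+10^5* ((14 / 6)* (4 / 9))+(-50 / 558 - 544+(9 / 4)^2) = 16357923502217 / 158561280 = 103164.68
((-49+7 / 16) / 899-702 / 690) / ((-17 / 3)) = 5316849 / 28120720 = 0.19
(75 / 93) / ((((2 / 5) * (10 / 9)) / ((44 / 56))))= 2475 / 1736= 1.43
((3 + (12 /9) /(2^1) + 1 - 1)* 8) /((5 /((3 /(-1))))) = -88 /5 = -17.60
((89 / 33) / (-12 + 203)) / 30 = 89 / 189090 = 0.00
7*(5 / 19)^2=175 / 361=0.48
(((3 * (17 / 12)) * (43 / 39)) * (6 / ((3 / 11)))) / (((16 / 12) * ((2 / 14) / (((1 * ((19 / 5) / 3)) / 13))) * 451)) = 97223 / 831480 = 0.12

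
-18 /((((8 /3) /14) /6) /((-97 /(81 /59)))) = 40061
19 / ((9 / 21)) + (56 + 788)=2665 / 3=888.33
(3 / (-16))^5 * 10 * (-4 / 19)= 1215 / 2490368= 0.00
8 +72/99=96/11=8.73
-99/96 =-33/32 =-1.03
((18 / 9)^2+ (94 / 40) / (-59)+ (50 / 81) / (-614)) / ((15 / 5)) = 116173991 / 88029180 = 1.32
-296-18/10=-1489/5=-297.80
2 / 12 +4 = 25 / 6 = 4.17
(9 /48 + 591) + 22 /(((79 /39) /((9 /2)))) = 640.06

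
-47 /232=-0.20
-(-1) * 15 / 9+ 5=20 / 3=6.67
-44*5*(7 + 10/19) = -1655.79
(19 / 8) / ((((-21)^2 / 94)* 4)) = 893 / 7056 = 0.13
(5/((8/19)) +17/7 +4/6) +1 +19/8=1541/84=18.35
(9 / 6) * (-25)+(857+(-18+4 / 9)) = 14435 / 18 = 801.94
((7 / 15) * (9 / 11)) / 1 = 21 / 55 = 0.38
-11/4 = -2.75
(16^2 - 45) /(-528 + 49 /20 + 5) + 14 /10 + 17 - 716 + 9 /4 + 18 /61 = -8833332837 /12701420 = -695.46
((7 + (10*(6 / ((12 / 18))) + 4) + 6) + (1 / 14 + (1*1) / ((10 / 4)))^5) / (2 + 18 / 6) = 179874035393 / 8403500000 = 21.40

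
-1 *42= -42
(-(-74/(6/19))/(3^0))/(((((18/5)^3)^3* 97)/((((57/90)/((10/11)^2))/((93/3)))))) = 0.00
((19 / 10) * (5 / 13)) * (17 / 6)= 323 / 156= 2.07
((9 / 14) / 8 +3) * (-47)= -16215 / 112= -144.78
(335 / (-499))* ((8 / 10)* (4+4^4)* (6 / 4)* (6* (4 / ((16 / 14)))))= -2194920 / 499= -4398.64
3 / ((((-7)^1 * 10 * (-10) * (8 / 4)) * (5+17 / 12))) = 9 / 26950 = 0.00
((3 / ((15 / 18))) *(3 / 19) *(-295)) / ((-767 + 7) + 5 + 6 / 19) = 3186 / 14339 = 0.22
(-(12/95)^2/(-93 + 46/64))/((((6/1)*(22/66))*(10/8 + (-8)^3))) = -1024/6049737275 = -0.00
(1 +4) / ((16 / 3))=15 / 16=0.94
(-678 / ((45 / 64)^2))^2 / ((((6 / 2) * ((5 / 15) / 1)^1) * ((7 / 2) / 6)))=3224129.18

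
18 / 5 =3.60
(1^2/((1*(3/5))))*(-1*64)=-320/3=-106.67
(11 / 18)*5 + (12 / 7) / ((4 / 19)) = 1411 / 126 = 11.20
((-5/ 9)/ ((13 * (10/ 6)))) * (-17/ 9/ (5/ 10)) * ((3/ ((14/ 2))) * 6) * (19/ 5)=1292/ 1365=0.95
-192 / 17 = -11.29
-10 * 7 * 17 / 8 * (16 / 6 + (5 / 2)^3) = -261205 / 96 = -2720.89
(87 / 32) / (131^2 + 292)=87 / 558496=0.00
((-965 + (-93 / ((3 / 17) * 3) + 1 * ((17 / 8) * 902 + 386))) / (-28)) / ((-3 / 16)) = 13945 / 63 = 221.35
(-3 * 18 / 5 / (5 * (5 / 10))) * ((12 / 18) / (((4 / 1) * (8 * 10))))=-9 / 1000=-0.01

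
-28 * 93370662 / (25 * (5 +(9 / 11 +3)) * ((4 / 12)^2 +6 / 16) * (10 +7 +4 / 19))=-1417489.05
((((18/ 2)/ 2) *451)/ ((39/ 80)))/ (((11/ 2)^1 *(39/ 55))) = 180400/ 169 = 1067.46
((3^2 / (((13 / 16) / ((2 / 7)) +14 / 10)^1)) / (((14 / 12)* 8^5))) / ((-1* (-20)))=27 / 9734144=0.00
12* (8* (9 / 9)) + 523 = 619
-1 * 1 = -1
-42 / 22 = -21 / 11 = -1.91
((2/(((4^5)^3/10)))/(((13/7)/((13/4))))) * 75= 2625/1073741824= 0.00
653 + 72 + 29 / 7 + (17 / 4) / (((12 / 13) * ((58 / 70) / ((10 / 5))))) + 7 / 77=39676691 / 53592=740.35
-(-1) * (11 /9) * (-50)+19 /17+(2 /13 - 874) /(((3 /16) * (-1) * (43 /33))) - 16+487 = 341054236 /85527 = 3987.68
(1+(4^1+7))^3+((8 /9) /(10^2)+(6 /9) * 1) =388952 /225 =1728.68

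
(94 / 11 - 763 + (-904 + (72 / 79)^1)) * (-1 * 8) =13260.35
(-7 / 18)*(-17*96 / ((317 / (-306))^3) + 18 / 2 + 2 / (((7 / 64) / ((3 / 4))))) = -110797477417 / 191130078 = -579.70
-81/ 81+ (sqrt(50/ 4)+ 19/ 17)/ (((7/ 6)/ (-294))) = -630 * sqrt(2) -4805/ 17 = -1173.60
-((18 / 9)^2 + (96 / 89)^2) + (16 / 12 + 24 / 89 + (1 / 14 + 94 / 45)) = -6987199 / 4990230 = -1.40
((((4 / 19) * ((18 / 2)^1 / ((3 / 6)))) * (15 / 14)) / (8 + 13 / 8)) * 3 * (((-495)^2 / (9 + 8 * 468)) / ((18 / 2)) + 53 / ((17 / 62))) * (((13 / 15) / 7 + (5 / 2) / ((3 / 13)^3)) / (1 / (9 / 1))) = 78758752907952 / 169396381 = 464937.64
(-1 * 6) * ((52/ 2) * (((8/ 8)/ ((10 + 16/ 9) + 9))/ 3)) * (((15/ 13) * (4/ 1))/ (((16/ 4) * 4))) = -135/ 187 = -0.72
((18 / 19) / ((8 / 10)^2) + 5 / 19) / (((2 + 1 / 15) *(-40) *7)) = -795 / 263872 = -0.00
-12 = -12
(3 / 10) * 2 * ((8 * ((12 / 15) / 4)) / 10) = 12 / 125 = 0.10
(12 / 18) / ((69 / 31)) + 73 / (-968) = 44905 / 200376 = 0.22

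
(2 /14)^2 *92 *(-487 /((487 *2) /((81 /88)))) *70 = -9315 /154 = -60.49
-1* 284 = -284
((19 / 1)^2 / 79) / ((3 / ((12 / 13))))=1444 / 1027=1.41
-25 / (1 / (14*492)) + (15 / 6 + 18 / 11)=-3788309 / 22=-172195.86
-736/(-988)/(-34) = -92/4199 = -0.02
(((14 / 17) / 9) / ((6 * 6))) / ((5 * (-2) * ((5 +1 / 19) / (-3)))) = 133 / 881280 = 0.00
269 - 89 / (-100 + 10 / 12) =160589 / 595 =269.90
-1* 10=-10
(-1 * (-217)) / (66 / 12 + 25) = 434 / 61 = 7.11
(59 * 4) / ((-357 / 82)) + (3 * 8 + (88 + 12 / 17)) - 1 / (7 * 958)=20006821 / 342006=58.50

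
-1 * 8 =-8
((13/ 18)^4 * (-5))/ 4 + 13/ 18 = 160459/ 419904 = 0.38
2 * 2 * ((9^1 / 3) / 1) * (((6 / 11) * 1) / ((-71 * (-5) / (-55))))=-72 / 71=-1.01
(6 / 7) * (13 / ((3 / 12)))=312 / 7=44.57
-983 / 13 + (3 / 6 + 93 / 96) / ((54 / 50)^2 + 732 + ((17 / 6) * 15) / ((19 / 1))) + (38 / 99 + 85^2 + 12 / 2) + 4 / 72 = 857879324510977 / 119885436528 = 7155.83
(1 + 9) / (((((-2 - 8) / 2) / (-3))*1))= 6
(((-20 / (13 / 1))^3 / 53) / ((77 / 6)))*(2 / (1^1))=-96000 / 8965957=-0.01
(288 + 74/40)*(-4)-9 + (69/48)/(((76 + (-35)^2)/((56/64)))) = -972855771/832640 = -1168.40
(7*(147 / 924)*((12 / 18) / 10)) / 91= 7 / 8580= 0.00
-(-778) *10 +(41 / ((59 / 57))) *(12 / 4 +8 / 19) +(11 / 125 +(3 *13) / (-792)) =15411570461 / 1947000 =7915.55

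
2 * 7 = 14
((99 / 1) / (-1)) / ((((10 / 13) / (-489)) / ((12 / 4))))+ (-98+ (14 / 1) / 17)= 32079973 / 170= 188705.72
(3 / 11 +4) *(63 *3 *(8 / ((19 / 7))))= 497448 / 209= 2380.13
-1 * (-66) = 66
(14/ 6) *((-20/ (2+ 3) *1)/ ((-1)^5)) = 28/ 3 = 9.33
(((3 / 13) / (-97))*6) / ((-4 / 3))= 27 / 2522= 0.01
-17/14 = -1.21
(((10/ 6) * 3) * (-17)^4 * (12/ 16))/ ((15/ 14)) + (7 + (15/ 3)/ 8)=292331.12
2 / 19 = 0.11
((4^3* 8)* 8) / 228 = 1024 / 57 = 17.96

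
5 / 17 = 0.29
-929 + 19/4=-3697/4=-924.25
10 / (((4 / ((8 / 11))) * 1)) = 1.82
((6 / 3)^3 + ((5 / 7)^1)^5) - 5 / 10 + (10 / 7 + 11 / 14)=166393 / 16807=9.90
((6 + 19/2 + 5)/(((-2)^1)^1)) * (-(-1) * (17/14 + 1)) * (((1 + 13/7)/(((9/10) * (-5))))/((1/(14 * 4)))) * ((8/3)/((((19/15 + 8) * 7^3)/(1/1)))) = 2033600/3003651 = 0.68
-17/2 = -8.50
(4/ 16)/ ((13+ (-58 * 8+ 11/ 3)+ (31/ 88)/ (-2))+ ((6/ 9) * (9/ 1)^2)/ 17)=-2244/ 3988333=-0.00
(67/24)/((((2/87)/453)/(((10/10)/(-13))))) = -880179/208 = -4231.63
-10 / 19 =-0.53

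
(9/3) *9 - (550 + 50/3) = -1619/3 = -539.67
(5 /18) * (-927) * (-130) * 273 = 9138675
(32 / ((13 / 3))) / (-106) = -48 / 689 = -0.07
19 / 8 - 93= -725 / 8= -90.62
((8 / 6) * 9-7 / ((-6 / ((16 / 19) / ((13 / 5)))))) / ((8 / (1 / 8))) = 2293 / 11856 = 0.19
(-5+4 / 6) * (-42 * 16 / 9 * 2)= 5824 / 9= 647.11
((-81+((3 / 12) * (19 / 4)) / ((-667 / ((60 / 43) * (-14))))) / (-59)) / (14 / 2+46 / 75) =348324525 / 1932468418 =0.18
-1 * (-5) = 5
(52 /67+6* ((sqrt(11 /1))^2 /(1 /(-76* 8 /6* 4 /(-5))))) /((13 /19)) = 34060236 /4355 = 7820.95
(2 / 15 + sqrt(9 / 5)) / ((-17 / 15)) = -9 * sqrt(5) / 17 - 2 / 17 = -1.30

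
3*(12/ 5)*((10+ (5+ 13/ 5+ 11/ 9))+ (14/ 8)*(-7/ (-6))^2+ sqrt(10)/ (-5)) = 15267/ 100 - 36*sqrt(10)/ 25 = 148.12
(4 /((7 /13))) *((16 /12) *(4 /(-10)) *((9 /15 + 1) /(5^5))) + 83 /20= 27221063 /6562500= 4.15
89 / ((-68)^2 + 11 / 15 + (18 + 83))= 1335 / 70886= 0.02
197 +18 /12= 397 /2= 198.50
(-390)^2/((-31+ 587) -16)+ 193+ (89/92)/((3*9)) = 1179161/2484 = 474.70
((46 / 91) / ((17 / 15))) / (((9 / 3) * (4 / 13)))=115 / 238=0.48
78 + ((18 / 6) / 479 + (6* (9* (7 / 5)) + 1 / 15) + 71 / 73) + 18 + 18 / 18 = 18215590 / 104901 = 173.65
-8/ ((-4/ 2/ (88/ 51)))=352/ 51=6.90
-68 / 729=-0.09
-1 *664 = -664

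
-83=-83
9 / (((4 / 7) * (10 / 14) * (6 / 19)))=2793 / 40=69.82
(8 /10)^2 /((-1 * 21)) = -16 /525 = -0.03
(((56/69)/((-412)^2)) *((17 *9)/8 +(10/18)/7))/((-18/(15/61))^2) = 241975/14120439130944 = 0.00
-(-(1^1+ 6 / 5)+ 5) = -14 / 5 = -2.80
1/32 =0.03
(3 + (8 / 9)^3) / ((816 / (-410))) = -553295 / 297432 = -1.86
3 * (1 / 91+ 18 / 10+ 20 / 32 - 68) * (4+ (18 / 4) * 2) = -715959 / 280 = -2557.00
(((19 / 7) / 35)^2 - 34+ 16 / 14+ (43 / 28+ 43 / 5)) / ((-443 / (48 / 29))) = 65447652 / 771141175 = 0.08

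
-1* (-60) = 60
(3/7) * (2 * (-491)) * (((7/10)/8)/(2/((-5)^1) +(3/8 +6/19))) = -27987/221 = -126.64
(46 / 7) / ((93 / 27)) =414 / 217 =1.91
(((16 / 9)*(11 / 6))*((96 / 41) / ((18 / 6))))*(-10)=-28160 / 1107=-25.44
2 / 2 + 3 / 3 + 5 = 7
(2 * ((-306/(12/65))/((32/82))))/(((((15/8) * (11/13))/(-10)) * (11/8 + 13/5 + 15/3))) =23558600/3949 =5965.71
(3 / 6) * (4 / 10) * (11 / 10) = 0.22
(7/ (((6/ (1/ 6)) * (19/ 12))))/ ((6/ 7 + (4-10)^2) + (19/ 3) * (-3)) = 49/ 7125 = 0.01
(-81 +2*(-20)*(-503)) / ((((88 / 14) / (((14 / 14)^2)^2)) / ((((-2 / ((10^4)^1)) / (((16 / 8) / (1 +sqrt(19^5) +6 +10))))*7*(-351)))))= 5859062937 / 440000 +124418924721*sqrt(19) / 440000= 1245883.14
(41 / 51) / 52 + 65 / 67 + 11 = 2129651 / 177684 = 11.99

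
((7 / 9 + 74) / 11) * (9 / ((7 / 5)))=3365 / 77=43.70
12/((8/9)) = 27/2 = 13.50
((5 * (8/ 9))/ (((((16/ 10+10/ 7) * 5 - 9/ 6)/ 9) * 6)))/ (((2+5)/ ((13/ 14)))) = 260/ 4011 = 0.06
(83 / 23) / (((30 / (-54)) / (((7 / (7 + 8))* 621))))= -47061 / 25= -1882.44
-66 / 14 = -33 / 7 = -4.71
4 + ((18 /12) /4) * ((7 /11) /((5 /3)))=1823 /440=4.14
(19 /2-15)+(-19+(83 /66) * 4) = -1285 /66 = -19.47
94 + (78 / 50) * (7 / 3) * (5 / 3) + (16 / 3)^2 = 128.51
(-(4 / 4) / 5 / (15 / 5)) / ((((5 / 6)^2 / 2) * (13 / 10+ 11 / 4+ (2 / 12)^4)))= -31104 / 656225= -0.05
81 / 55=1.47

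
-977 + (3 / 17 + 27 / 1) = -16147 / 17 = -949.82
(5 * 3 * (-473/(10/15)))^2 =453051225/4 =113262806.25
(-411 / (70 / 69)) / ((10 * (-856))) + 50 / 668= 0.12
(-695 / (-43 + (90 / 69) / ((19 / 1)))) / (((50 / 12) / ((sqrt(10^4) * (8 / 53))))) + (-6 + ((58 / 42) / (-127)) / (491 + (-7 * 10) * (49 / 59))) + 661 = 48332732540451872 / 67726519388829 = 713.65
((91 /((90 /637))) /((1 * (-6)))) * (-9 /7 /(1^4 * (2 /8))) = 8281 /15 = 552.07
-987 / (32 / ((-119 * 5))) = 587265 / 32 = 18352.03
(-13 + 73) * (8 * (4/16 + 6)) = 3000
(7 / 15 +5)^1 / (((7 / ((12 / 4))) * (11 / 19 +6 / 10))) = 779 / 392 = 1.99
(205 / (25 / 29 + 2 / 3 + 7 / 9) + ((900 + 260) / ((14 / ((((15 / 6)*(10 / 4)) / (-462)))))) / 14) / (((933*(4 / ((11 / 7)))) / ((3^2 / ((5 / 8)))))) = 34575859 / 64217146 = 0.54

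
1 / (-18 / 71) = -71 / 18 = -3.94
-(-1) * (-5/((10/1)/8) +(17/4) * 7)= 103/4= 25.75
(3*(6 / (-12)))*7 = -21 / 2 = -10.50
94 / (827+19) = 1 / 9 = 0.11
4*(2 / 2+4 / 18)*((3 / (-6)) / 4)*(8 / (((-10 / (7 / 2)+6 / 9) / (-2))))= -308 / 69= -4.46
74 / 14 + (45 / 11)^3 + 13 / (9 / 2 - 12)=10064588 / 139755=72.02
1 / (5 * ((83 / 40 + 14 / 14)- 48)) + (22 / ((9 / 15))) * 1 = 65882 / 1797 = 36.66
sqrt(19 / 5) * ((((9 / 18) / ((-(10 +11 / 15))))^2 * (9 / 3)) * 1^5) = 135 * sqrt(95) / 103684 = 0.01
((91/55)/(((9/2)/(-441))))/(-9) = 8918/495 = 18.02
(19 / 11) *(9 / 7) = 171 / 77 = 2.22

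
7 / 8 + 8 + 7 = 127 / 8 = 15.88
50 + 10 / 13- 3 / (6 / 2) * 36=192 / 13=14.77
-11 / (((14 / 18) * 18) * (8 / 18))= -99 / 56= -1.77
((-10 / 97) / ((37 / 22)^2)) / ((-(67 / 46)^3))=471106240 / 39939221059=0.01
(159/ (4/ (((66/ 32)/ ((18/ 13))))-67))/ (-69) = 7579/ 211531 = 0.04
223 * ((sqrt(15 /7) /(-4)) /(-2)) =223 * sqrt(105) /56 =40.80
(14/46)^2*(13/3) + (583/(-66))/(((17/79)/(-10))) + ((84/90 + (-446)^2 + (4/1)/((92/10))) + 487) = 199815.26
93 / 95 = 0.98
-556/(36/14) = -1946/9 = -216.22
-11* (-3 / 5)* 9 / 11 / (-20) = -27 / 100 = -0.27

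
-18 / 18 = -1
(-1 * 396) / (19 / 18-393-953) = 0.29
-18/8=-9/4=-2.25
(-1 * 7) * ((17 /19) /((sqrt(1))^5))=-119 /19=-6.26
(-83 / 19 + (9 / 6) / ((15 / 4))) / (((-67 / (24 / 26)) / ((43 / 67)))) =14964 / 426455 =0.04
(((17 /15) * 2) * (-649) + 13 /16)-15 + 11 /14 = -2493907 /1680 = -1484.47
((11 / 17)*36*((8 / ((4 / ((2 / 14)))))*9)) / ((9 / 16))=12672 / 119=106.49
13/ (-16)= -13/ 16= -0.81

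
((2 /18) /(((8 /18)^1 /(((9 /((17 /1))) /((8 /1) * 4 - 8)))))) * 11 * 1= 33 /544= 0.06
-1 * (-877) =877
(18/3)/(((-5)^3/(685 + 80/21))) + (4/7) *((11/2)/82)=-236951/7175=-33.02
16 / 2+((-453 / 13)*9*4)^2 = 1573681.75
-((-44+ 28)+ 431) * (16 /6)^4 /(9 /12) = -6799360 /243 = -27980.91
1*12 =12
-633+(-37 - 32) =-702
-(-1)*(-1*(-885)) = 885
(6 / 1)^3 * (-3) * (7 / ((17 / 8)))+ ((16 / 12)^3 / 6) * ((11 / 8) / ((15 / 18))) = -4897384 / 2295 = -2133.94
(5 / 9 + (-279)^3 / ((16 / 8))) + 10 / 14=-1368211097 / 126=-10858818.23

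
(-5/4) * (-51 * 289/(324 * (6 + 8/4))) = 24565/3456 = 7.11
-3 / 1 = -3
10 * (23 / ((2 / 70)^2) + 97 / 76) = 10706985 / 38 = 281762.76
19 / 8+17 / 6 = 125 / 24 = 5.21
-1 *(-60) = 60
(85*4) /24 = 85 /6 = 14.17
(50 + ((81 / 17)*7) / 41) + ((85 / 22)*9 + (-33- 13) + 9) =745021 / 15334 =48.59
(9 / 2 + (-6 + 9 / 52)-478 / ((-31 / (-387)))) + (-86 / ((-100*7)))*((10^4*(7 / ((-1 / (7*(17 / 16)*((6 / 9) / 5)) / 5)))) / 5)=-70107253 / 4836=-14496.95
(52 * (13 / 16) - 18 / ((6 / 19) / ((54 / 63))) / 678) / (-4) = -133451 / 12656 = -10.54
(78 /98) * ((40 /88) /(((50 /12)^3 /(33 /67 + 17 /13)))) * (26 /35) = 539136 /80609375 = 0.01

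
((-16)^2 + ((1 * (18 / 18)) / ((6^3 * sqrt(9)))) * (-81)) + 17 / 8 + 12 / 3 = 262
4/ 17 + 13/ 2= 229/ 34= 6.74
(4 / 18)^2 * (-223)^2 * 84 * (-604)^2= 2031896704768 / 27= 75255433509.93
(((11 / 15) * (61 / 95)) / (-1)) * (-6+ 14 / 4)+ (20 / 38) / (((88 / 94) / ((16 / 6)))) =16781 / 6270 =2.68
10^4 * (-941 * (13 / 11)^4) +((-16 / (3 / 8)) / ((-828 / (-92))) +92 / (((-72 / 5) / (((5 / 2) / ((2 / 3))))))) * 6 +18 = -9675405632191 / 527076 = -18356756.20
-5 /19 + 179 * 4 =13599 /19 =715.74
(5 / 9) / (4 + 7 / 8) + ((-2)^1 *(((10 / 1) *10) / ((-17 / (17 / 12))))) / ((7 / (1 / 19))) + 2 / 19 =16084 / 46683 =0.34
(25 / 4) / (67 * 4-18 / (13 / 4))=325 / 13648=0.02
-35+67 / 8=-213 / 8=-26.62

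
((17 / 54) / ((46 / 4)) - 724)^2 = 202128470569 / 385641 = 524136.36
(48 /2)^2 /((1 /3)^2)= 5184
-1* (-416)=416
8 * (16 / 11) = 128 / 11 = 11.64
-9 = -9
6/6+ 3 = 4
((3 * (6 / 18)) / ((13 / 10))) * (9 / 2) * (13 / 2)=22.50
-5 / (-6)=5 / 6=0.83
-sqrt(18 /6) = -sqrt(3) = -1.73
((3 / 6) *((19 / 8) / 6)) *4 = 0.79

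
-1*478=-478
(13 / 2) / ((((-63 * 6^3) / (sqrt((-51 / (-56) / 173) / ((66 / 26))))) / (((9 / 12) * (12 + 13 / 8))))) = -1417 * sqrt(5887882) / 15468558336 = -0.00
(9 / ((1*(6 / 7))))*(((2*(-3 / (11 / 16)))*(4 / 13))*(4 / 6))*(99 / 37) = -24192 / 481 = -50.30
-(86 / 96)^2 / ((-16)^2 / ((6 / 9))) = -1849 / 884736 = -0.00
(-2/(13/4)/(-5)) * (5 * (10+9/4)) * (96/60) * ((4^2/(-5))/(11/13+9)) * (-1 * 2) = 196/25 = 7.84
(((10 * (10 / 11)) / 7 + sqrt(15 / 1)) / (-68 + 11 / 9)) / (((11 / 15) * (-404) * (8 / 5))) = 16875 / 411309976 + 675 * sqrt(15) / 21366752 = 0.00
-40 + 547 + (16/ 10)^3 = 63887/ 125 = 511.10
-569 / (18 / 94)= -26743 / 9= -2971.44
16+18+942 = 976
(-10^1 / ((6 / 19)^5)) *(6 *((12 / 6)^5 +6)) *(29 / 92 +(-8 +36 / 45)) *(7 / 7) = 4998467.03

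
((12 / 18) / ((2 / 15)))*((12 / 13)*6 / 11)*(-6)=-2160 / 143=-15.10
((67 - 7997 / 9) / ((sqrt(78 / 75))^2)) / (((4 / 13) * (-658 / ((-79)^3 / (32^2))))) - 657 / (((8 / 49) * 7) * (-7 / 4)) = -37600865383 / 24256512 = -1550.13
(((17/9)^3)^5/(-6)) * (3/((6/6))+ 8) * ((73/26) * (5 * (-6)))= 2146883.02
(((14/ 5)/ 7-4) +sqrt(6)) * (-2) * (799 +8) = 1856.92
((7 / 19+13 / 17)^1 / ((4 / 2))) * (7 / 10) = 1281 / 3230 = 0.40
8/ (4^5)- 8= -7.99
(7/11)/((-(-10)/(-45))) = -63/22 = -2.86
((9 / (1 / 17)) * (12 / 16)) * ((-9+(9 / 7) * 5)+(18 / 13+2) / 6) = -20961 / 91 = -230.34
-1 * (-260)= 260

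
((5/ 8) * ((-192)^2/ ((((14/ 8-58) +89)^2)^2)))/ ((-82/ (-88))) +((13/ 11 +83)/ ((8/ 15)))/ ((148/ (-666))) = -754693582061025/ 1062555714968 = -710.26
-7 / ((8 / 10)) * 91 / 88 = -3185 / 352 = -9.05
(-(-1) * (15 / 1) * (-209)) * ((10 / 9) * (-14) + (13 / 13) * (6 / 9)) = 140030 / 3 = 46676.67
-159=-159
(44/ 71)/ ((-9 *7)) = -0.01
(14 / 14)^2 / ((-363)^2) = 1 / 131769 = 0.00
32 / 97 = 0.33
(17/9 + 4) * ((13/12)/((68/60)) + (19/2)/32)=7.38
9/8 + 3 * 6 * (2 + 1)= 441/8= 55.12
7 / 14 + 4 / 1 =9 / 2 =4.50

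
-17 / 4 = -4.25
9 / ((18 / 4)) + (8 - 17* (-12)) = 214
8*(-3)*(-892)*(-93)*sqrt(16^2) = -31855104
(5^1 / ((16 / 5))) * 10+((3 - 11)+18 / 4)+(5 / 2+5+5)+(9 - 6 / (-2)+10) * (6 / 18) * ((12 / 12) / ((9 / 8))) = 6727 / 216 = 31.14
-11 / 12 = -0.92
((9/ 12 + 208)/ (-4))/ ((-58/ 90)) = 37575/ 464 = 80.98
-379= -379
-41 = -41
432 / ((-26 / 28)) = -6048 / 13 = -465.23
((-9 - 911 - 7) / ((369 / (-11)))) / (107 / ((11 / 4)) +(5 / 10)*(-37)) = 24926 / 18409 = 1.35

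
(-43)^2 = 1849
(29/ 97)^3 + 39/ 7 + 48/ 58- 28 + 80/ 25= -17021238786/ 926363095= -18.37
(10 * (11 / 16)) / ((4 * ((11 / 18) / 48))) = 135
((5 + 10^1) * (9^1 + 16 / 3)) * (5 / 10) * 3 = 645 / 2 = 322.50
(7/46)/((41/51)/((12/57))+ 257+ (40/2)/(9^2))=19278/33072827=0.00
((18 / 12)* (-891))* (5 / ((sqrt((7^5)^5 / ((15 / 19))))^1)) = -13365* sqrt(1995) / 3681782395466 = -0.00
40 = 40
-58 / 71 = -0.82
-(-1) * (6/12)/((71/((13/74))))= 13/10508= 0.00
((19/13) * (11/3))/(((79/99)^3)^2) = 65589783741603/3160136921773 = 20.76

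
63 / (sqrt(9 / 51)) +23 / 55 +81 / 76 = 151.45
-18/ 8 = -2.25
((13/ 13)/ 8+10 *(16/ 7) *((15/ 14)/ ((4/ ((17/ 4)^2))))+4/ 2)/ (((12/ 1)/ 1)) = 44183/ 4704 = 9.39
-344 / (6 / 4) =-688 / 3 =-229.33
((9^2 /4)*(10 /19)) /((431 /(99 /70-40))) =-218781 /229292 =-0.95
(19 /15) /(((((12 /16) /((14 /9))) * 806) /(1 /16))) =133 /652860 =0.00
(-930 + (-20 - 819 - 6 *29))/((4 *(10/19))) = -36917/40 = -922.92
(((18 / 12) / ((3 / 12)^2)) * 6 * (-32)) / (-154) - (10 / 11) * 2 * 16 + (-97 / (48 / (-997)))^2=720152709893 / 177408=4059302.34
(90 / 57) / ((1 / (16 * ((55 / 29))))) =26400 / 551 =47.91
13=13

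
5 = 5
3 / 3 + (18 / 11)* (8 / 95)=1189 / 1045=1.14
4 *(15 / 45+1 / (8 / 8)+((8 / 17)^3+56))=3386288 / 14739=229.75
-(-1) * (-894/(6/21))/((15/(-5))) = 1043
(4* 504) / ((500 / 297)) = 149688 / 125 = 1197.50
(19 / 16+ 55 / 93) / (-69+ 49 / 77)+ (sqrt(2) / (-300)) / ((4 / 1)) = -0.03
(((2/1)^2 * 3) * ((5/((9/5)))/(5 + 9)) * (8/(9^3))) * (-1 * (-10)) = 4000/15309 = 0.26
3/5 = 0.60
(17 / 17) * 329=329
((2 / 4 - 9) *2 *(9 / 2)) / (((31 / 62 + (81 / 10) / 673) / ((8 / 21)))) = -686460 / 12061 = -56.92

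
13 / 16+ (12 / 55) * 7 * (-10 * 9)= -24049 / 176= -136.64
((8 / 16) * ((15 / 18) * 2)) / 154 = 5 / 924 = 0.01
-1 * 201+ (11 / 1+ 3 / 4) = -757 / 4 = -189.25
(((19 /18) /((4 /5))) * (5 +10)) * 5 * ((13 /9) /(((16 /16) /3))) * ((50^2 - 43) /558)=1888.19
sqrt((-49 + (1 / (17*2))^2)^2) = 56643 / 1156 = 49.00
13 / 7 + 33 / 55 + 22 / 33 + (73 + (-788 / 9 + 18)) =2069 / 315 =6.57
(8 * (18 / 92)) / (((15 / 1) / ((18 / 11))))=216 / 1265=0.17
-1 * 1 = -1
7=7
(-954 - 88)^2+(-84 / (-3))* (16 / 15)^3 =3664568188 / 3375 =1085797.98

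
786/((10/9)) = 3537/5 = 707.40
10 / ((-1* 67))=-10 / 67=-0.15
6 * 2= 12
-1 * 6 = -6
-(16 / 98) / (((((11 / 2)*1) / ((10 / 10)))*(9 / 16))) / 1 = -256 / 4851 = -0.05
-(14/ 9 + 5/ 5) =-23/ 9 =-2.56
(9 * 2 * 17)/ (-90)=-17/ 5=-3.40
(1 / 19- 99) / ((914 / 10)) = -9400 / 8683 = -1.08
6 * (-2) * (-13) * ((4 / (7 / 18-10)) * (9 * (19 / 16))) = -120042 / 173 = -693.88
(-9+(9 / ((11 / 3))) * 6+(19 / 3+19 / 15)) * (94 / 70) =34451 / 1925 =17.90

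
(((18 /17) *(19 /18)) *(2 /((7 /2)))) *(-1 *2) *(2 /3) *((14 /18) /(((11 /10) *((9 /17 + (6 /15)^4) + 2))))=-1900000 /8062659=-0.24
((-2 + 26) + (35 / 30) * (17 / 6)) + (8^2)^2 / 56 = 25313 / 252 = 100.45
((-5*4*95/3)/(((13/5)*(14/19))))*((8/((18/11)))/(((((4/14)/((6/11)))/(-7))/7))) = 17689000/117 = 151188.03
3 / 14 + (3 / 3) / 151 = 467 / 2114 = 0.22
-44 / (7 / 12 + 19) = -528 / 235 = -2.25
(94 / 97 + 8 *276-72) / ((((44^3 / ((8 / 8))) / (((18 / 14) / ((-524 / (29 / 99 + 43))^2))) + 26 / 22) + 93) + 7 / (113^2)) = 133709998903947026 / 607312265534752081017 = 0.00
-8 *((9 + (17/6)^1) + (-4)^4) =-6428/3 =-2142.67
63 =63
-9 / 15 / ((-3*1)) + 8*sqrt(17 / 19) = 7.77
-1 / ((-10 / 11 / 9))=99 / 10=9.90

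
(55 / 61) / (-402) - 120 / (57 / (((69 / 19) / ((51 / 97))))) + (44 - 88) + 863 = 121063869151 / 150491514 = 804.46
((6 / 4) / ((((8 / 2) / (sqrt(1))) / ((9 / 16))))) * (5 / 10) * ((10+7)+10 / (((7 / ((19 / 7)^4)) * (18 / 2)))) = 11624043 / 4302592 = 2.70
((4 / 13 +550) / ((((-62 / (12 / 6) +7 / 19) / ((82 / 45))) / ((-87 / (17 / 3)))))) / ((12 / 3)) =80808007 / 643110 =125.65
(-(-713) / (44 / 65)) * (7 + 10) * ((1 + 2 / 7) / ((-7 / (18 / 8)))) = -63817065 / 8624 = -7399.94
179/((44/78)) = 6981/22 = 317.32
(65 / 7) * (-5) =-325 / 7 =-46.43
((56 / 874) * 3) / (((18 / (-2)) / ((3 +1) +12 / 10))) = -728 / 6555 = -0.11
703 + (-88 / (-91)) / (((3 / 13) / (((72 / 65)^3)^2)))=375222906804409 / 527932234375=710.74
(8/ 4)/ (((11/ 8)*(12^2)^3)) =1/ 2052864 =0.00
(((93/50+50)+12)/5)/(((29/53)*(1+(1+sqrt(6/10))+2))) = 338458/55825 - 169229*sqrt(15)/558250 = 4.89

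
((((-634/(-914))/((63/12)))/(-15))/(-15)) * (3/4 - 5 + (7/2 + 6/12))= -317/2159325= -0.00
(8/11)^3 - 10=-12798/1331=-9.62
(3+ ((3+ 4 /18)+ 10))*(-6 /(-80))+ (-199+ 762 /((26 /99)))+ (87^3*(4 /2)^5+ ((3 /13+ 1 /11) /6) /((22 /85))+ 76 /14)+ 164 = 4641129742311 /220220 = 21074969.31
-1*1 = -1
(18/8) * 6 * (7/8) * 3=567/16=35.44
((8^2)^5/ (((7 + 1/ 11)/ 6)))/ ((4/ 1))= 2952790016/ 13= 227137693.54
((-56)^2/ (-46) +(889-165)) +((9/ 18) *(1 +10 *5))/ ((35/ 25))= 217041/ 322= 674.04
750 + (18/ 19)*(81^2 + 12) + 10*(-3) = 131994/ 19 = 6947.05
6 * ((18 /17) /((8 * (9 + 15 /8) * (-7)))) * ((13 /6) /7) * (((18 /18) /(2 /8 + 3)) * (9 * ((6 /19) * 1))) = -1296 /458983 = -0.00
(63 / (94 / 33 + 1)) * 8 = 16632 / 127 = 130.96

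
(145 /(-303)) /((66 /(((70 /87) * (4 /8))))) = -175 /59994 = -0.00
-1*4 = -4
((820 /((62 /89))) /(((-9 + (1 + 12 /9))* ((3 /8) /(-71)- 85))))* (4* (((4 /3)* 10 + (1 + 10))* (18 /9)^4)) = 4841668352 /1496773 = 3234.74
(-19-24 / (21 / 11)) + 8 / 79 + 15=-9108 / 553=-16.47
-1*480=-480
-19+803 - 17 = 767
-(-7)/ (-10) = -7/ 10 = -0.70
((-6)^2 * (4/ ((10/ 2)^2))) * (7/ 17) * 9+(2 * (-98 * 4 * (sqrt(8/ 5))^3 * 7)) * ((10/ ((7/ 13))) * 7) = 9072/ 425 - 2283008 * sqrt(10)/ 5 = -1443879.69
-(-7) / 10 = 7 / 10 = 0.70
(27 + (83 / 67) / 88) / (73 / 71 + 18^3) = 2261705 / 488359784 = 0.00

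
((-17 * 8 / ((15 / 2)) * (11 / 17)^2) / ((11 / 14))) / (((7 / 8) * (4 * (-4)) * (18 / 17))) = 88 / 135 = 0.65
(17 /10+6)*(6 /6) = 77 /10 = 7.70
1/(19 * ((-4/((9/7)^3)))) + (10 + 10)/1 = 520631/26068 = 19.97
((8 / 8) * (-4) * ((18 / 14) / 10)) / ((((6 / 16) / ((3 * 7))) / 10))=-288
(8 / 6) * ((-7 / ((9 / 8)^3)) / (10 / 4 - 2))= -28672 / 2187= -13.11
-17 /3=-5.67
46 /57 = 0.81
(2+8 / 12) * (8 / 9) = 64 / 27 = 2.37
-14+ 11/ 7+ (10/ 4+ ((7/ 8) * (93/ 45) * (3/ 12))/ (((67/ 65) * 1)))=-427277/ 45024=-9.49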